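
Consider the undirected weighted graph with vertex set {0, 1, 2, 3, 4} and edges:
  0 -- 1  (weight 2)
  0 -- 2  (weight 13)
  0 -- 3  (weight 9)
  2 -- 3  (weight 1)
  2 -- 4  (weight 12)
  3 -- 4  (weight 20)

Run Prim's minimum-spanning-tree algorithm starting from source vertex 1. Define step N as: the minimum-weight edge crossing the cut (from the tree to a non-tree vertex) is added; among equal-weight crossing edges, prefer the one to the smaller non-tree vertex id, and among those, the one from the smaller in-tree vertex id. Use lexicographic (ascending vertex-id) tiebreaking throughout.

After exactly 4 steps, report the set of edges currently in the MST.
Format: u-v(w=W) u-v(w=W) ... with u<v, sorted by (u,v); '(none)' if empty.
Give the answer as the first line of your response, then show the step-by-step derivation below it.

0-1(w=2) 0-3(w=9) 2-3(w=1) 2-4(w=12)

step 1: add edge 0-1 (w=2); MST = {0-1(w=2)}
step 2: add edge 0-3 (w=9); MST = {0-1(w=2) 0-3(w=9)}
step 3: add edge 2-3 (w=1); MST = {0-1(w=2) 0-3(w=9) 2-3(w=1)}
step 4: add edge 2-4 (w=12); MST = {0-1(w=2) 0-3(w=9) 2-3(w=1) 2-4(w=12)}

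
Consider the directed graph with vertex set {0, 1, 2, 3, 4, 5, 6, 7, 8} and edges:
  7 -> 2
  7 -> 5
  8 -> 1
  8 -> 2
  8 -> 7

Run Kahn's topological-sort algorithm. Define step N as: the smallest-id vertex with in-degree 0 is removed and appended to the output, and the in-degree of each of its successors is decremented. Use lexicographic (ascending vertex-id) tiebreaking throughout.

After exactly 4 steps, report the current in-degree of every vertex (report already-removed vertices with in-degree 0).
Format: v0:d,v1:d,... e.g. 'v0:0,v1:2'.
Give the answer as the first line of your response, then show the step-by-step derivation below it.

v0:0,v1:1,v2:2,v3:0,v4:0,v5:1,v6:0,v7:1,v8:0

step 1: output 0; order=[0]; indeg=(0,1,2,0,0,1,0,1,0)
step 2: output 3; order=[0,3]; indeg=(0,1,2,0,0,1,0,1,0)
step 3: output 4; order=[0,3,4]; indeg=(0,1,2,0,0,1,0,1,0)
step 4: output 6; order=[0,3,4,6]; indeg=(0,1,2,0,0,1,0,1,0)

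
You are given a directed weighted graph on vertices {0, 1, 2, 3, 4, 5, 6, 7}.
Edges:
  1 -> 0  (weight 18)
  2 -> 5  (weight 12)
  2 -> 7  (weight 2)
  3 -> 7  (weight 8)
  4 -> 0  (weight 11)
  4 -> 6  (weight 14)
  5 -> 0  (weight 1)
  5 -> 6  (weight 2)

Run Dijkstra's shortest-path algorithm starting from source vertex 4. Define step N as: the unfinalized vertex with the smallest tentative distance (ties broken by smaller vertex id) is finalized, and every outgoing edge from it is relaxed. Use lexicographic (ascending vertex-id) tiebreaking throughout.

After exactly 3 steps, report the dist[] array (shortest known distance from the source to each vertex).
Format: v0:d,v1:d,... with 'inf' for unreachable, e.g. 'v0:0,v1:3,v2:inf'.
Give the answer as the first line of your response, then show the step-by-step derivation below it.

v0:11,v1:inf,v2:inf,v3:inf,v4:0,v5:inf,v6:14,v7:inf

step 1: dist = v0:11,v1:inf,v2:inf,v3:inf,v4:0,v5:inf,v6:14,v7:inf
step 2: dist = v0:11,v1:inf,v2:inf,v3:inf,v4:0,v5:inf,v6:14,v7:inf
step 3: dist = v0:11,v1:inf,v2:inf,v3:inf,v4:0,v5:inf,v6:14,v7:inf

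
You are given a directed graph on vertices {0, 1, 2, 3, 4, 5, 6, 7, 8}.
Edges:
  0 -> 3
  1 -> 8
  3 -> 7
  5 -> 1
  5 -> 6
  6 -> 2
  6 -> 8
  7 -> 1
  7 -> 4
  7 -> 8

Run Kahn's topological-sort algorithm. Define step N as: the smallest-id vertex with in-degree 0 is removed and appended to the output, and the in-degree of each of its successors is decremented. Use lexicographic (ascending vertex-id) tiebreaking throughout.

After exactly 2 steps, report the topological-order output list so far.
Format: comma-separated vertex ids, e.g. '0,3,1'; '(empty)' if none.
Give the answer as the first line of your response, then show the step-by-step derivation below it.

0,3

step 1: output 0; order=[0]; indeg=(0,2,1,0,1,0,1,1,3)
step 2: output 3; order=[0,3]; indeg=(0,2,1,0,1,0,1,0,3)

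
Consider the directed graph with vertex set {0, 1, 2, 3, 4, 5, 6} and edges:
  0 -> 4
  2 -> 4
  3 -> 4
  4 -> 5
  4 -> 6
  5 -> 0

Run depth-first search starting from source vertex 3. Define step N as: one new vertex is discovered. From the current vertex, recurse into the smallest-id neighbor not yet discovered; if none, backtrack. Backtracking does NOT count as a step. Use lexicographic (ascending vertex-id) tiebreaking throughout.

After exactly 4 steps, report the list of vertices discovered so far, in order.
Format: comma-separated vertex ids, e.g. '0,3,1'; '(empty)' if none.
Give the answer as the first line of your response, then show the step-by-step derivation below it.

3,4,5,0

step 1: discover 3; path=3; order=3
step 2: discover 4; path=3>4; order=3,4
step 3: discover 5; path=3>4>5; order=3,4,5
step 4: discover 0; path=3>4>5>0; order=3,4,5,0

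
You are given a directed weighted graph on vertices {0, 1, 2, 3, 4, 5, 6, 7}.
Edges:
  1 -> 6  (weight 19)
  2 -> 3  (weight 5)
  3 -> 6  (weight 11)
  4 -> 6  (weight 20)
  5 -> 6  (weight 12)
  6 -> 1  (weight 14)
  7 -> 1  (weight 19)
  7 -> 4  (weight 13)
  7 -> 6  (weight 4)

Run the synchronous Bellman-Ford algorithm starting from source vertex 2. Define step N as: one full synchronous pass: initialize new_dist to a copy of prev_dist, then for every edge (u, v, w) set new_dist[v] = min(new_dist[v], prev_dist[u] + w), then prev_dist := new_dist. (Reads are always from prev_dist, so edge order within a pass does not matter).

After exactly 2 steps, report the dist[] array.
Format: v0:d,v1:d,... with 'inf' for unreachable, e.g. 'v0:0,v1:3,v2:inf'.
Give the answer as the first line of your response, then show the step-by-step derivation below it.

v0:inf,v1:inf,v2:0,v3:5,v4:inf,v5:inf,v6:16,v7:inf

step 1: dist = v0:inf,v1:inf,v2:0,v3:5,v4:inf,v5:inf,v6:inf,v7:inf
step 2: dist = v0:inf,v1:inf,v2:0,v3:5,v4:inf,v5:inf,v6:16,v7:inf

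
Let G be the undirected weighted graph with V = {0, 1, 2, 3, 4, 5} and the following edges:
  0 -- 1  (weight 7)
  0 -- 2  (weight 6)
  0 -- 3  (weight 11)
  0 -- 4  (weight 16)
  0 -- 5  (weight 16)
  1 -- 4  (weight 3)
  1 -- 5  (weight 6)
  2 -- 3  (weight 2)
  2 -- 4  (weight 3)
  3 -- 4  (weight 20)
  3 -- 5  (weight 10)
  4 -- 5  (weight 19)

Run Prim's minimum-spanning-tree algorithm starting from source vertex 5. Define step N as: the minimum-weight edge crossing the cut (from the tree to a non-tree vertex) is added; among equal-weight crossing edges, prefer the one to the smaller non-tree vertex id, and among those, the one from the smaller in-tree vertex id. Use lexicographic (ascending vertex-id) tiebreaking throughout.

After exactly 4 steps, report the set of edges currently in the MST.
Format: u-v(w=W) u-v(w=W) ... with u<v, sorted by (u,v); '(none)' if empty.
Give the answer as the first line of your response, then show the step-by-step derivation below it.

1-4(w=3) 1-5(w=6) 2-3(w=2) 2-4(w=3)

step 1: add edge 1-5 (w=6); MST = {1-5(w=6)}
step 2: add edge 1-4 (w=3); MST = {1-4(w=3) 1-5(w=6)}
step 3: add edge 2-4 (w=3); MST = {1-4(w=3) 1-5(w=6) 2-4(w=3)}
step 4: add edge 2-3 (w=2); MST = {1-4(w=3) 1-5(w=6) 2-3(w=2) 2-4(w=3)}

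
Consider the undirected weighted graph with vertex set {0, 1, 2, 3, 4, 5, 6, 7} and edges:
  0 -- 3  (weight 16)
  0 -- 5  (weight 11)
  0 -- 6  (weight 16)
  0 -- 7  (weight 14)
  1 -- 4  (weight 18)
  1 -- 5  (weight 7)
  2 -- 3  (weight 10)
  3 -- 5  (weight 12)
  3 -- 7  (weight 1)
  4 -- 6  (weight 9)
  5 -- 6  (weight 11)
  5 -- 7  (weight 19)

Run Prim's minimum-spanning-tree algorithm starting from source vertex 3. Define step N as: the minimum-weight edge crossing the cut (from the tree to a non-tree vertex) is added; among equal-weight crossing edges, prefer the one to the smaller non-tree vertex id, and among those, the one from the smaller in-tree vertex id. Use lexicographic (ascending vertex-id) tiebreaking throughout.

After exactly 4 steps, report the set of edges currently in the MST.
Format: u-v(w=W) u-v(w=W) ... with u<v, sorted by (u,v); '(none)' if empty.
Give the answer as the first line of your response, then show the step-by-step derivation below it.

1-5(w=7) 2-3(w=10) 3-5(w=12) 3-7(w=1)

step 1: add edge 3-7 (w=1); MST = {3-7(w=1)}
step 2: add edge 2-3 (w=10); MST = {2-3(w=10) 3-7(w=1)}
step 3: add edge 3-5 (w=12); MST = {2-3(w=10) 3-5(w=12) 3-7(w=1)}
step 4: add edge 1-5 (w=7); MST = {1-5(w=7) 2-3(w=10) 3-5(w=12) 3-7(w=1)}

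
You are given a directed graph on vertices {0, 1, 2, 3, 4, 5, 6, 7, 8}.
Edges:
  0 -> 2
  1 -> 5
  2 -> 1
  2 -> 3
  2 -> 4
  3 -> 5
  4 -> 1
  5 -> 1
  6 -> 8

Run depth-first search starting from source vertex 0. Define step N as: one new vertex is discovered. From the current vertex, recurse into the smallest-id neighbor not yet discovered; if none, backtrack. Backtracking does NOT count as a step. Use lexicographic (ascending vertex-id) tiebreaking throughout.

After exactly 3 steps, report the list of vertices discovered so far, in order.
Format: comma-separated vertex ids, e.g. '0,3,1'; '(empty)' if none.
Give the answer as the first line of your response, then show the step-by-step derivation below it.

0,2,1

step 1: discover 0; path=0; order=0
step 2: discover 2; path=0>2; order=0,2
step 3: discover 1; path=0>2>1; order=0,2,1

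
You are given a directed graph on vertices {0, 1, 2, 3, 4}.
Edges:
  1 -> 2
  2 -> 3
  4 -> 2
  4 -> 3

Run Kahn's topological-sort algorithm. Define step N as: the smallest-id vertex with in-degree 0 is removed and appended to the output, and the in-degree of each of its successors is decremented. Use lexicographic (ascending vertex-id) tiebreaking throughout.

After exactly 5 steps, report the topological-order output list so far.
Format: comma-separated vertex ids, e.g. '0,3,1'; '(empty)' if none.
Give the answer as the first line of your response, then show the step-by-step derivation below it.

0,1,4,2,3

step 1: output 0; order=[0]; indeg=(0,0,2,2,0)
step 2: output 1; order=[0,1]; indeg=(0,0,1,2,0)
step 3: output 4; order=[0,1,4]; indeg=(0,0,0,1,0)
step 4: output 2; order=[0,1,4,2]; indeg=(0,0,0,0,0)
step 5: output 3; order=[0,1,4,2,3]; indeg=(0,0,0,0,0)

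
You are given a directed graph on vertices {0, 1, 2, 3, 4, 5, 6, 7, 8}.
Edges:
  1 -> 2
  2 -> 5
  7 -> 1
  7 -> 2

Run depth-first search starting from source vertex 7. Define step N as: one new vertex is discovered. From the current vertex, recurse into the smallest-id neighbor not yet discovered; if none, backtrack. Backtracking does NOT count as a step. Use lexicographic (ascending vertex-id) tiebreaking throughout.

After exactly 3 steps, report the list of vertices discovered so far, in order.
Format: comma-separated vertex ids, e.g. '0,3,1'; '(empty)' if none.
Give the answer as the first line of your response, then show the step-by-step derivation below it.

7,1,2

step 1: discover 7; path=7; order=7
step 2: discover 1; path=7>1; order=7,1
step 3: discover 2; path=7>1>2; order=7,1,2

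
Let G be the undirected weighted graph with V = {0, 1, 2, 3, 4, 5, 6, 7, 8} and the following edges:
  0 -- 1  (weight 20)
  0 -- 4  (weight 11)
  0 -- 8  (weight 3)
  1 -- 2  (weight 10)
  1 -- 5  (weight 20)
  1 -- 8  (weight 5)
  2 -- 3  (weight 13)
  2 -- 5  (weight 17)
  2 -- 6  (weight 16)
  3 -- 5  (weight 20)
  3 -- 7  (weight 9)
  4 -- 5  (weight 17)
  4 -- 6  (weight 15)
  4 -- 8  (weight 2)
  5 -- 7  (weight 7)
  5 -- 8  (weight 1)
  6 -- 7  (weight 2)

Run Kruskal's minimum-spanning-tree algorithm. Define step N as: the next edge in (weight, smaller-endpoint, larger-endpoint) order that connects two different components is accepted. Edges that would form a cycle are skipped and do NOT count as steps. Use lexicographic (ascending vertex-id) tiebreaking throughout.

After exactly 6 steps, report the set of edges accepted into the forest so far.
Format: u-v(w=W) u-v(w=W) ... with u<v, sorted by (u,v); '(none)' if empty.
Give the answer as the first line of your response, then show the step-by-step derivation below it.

0-8(w=3) 1-8(w=5) 4-8(w=2) 5-7(w=7) 5-8(w=1) 6-7(w=2)

step 1: add edge 5-8 (w=1); MST = {5-8(w=1)}
step 2: add edge 4-8 (w=2); MST = {4-8(w=2) 5-8(w=1)}
step 3: add edge 6-7 (w=2); MST = {4-8(w=2) 5-8(w=1) 6-7(w=2)}
step 4: add edge 0-8 (w=3); MST = {0-8(w=3) 4-8(w=2) 5-8(w=1) 6-7(w=2)}
step 5: add edge 1-8 (w=5); MST = {0-8(w=3) 1-8(w=5) 4-8(w=2) 5-8(w=1) 6-7(w=2)}
step 6: add edge 5-7 (w=7); MST = {0-8(w=3) 1-8(w=5) 4-8(w=2) 5-7(w=7) 5-8(w=1) 6-7(w=2)}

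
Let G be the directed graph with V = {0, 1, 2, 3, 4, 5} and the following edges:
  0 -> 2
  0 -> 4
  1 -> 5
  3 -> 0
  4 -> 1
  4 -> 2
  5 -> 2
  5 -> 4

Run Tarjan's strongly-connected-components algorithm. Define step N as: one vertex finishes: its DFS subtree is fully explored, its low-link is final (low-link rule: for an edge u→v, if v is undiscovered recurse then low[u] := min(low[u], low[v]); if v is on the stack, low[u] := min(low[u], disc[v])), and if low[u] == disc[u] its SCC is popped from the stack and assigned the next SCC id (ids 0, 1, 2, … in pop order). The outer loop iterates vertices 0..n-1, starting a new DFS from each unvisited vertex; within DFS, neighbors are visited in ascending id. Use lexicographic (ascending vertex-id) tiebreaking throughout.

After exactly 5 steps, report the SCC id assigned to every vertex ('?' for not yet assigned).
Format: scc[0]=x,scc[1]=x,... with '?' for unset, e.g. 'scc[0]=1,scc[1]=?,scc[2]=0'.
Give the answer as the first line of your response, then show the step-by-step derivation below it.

scc[0]=2,scc[1]=1,scc[2]=0,scc[3]=?,scc[4]=1,scc[5]=1

step 1: low=(low[0]=0,low[1]=?,low[2]=1,low[3]=?,low[4]=?,low[5]=?); scc=(scc[0]=?,scc[1]=?,scc[2]=0,scc[3]=?,scc[4]=?,scc[5]=?)
step 2: low=(low[0]=0,low[1]=3,low[2]=1,low[3]=?,low[4]=2,low[5]=2); scc=(scc[0]=?,scc[1]=?,scc[2]=0,scc[3]=?,scc[4]=?,scc[5]=?)
step 3: low=(low[0]=0,low[1]=2,low[2]=1,low[3]=?,low[4]=2,low[5]=2); scc=(scc[0]=?,scc[1]=?,scc[2]=0,scc[3]=?,scc[4]=?,scc[5]=?)
step 4: low=(low[0]=0,low[1]=2,low[2]=1,low[3]=?,low[4]=2,low[5]=2); scc=(scc[0]=?,scc[1]=1,scc[2]=0,scc[3]=?,scc[4]=1,scc[5]=1)
step 5: low=(low[0]=0,low[1]=2,low[2]=1,low[3]=?,low[4]=2,low[5]=2); scc=(scc[0]=2,scc[1]=1,scc[2]=0,scc[3]=?,scc[4]=1,scc[5]=1)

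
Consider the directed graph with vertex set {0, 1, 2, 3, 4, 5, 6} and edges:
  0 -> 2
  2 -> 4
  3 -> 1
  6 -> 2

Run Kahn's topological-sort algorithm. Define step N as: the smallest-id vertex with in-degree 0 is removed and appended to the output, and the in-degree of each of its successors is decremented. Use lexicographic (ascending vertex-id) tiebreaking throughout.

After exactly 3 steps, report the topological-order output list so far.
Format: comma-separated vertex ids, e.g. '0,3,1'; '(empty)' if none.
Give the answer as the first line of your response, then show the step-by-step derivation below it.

0,3,1

step 1: output 0; order=[0]; indeg=(0,1,1,0,1,0,0)
step 2: output 3; order=[0,3]; indeg=(0,0,1,0,1,0,0)
step 3: output 1; order=[0,3,1]; indeg=(0,0,1,0,1,0,0)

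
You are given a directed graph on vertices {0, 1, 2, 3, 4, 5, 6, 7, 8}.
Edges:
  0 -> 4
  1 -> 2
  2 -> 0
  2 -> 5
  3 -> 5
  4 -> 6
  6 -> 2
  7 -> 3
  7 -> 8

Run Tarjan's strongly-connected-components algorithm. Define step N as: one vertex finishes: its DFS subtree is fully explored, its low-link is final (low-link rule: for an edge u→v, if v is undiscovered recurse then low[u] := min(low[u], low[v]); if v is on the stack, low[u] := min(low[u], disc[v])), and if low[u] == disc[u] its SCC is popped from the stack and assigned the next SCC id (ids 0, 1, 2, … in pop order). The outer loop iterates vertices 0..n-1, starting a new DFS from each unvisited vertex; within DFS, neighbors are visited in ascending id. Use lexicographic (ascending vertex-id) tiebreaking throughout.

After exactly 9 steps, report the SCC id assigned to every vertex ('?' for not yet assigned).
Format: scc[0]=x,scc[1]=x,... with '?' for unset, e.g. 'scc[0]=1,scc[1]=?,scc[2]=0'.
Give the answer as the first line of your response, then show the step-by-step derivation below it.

scc[0]=1,scc[1]=2,scc[2]=1,scc[3]=3,scc[4]=1,scc[5]=0,scc[6]=1,scc[7]=5,scc[8]=4

step 1: low=(low[0]=0,low[1]=?,low[2]=0,low[3]=?,low[4]=1,low[5]=4,low[6]=2,low[7]=?,low[8]=?); scc=(scc[0]=?,scc[1]=?,scc[2]=?,scc[3]=?,scc[4]=?,scc[5]=0,scc[6]=?,scc[7]=?,scc[8]=?)
step 2: low=(low[0]=0,low[1]=?,low[2]=0,low[3]=?,low[4]=1,low[5]=4,low[6]=2,low[7]=?,low[8]=?); scc=(scc[0]=?,scc[1]=?,scc[2]=?,scc[3]=?,scc[4]=?,scc[5]=0,scc[6]=?,scc[7]=?,scc[8]=?)
step 3: low=(low[0]=0,low[1]=?,low[2]=0,low[3]=?,low[4]=1,low[5]=4,low[6]=0,low[7]=?,low[8]=?); scc=(scc[0]=?,scc[1]=?,scc[2]=?,scc[3]=?,scc[4]=?,scc[5]=0,scc[6]=?,scc[7]=?,scc[8]=?)
step 4: low=(low[0]=0,low[1]=?,low[2]=0,low[3]=?,low[4]=0,low[5]=4,low[6]=0,low[7]=?,low[8]=?); scc=(scc[0]=?,scc[1]=?,scc[2]=?,scc[3]=?,scc[4]=?,scc[5]=0,scc[6]=?,scc[7]=?,scc[8]=?)
step 5: low=(low[0]=0,low[1]=?,low[2]=0,low[3]=?,low[4]=0,low[5]=4,low[6]=0,low[7]=?,low[8]=?); scc=(scc[0]=1,scc[1]=?,scc[2]=1,scc[3]=?,scc[4]=1,scc[5]=0,scc[6]=1,scc[7]=?,scc[8]=?)
step 6: low=(low[0]=0,low[1]=5,low[2]=0,low[3]=?,low[4]=0,low[5]=4,low[6]=0,low[7]=?,low[8]=?); scc=(scc[0]=1,scc[1]=2,scc[2]=1,scc[3]=?,scc[4]=1,scc[5]=0,scc[6]=1,scc[7]=?,scc[8]=?)
step 7: low=(low[0]=0,low[1]=5,low[2]=0,low[3]=6,low[4]=0,low[5]=4,low[6]=0,low[7]=?,low[8]=?); scc=(scc[0]=1,scc[1]=2,scc[2]=1,scc[3]=3,scc[4]=1,scc[5]=0,scc[6]=1,scc[7]=?,scc[8]=?)
step 8: low=(low[0]=0,low[1]=5,low[2]=0,low[3]=6,low[4]=0,low[5]=4,low[6]=0,low[7]=7,low[8]=8); scc=(scc[0]=1,scc[1]=2,scc[2]=1,scc[3]=3,scc[4]=1,scc[5]=0,scc[6]=1,scc[7]=?,scc[8]=4)
step 9: low=(low[0]=0,low[1]=5,low[2]=0,low[3]=6,low[4]=0,low[5]=4,low[6]=0,low[7]=7,low[8]=8); scc=(scc[0]=1,scc[1]=2,scc[2]=1,scc[3]=3,scc[4]=1,scc[5]=0,scc[6]=1,scc[7]=5,scc[8]=4)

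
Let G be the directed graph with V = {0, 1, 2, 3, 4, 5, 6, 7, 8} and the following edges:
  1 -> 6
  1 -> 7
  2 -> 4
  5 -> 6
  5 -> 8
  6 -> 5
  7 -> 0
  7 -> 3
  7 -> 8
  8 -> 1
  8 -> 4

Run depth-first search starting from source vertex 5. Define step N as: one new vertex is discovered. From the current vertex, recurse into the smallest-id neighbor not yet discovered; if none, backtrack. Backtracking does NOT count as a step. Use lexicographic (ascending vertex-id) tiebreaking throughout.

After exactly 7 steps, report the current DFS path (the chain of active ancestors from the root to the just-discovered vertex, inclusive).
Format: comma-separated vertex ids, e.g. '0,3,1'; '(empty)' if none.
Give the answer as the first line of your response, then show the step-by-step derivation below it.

5,8,1,7,3

step 1: discover 5; path=5; order=5
step 2: discover 6; path=5>6; order=5,6
step 3: discover 8; path=5>8; order=5,6,8
step 4: discover 1; path=5>8>1; order=5,6,8,1
step 5: discover 7; path=5>8>1>7; order=5,6,8,1,7
step 6: discover 0; path=5>8>1>7>0; order=5,6,8,1,7,0
step 7: discover 3; path=5>8>1>7>3; order=5,6,8,1,7,0,3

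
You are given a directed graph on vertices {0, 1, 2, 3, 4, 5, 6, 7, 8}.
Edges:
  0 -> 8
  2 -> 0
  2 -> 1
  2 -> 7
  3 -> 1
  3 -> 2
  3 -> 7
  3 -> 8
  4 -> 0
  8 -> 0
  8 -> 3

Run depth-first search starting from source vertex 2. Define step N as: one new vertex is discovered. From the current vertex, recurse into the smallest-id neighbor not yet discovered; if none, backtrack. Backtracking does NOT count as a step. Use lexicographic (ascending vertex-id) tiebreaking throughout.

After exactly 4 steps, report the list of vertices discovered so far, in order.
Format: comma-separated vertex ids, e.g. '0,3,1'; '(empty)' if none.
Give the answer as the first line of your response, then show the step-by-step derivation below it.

2,0,8,3

step 1: discover 2; path=2; order=2
step 2: discover 0; path=2>0; order=2,0
step 3: discover 8; path=2>0>8; order=2,0,8
step 4: discover 3; path=2>0>8>3; order=2,0,8,3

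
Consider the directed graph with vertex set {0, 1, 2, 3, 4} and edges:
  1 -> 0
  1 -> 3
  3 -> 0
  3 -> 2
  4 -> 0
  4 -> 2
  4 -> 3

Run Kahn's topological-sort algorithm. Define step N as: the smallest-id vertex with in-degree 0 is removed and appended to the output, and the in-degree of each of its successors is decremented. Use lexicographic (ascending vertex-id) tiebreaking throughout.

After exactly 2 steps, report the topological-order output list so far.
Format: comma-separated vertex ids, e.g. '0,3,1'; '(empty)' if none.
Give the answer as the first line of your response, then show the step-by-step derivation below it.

1,4

step 1: output 1; order=[1]; indeg=(2,0,2,1,0)
step 2: output 4; order=[1,4]; indeg=(1,0,1,0,0)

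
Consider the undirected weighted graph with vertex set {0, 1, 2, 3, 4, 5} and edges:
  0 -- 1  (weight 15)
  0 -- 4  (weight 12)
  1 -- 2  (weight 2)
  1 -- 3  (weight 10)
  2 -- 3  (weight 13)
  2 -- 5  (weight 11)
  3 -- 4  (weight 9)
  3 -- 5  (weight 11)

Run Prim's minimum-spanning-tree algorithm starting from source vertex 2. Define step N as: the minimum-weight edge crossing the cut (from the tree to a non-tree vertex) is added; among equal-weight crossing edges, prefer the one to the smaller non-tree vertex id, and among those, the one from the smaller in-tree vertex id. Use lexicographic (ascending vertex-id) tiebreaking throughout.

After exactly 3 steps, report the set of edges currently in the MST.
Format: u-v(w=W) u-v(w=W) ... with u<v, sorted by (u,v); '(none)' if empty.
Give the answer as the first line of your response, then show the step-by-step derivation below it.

1-2(w=2) 1-3(w=10) 3-4(w=9)

step 1: add edge 1-2 (w=2); MST = {1-2(w=2)}
step 2: add edge 1-3 (w=10); MST = {1-2(w=2) 1-3(w=10)}
step 3: add edge 3-4 (w=9); MST = {1-2(w=2) 1-3(w=10) 3-4(w=9)}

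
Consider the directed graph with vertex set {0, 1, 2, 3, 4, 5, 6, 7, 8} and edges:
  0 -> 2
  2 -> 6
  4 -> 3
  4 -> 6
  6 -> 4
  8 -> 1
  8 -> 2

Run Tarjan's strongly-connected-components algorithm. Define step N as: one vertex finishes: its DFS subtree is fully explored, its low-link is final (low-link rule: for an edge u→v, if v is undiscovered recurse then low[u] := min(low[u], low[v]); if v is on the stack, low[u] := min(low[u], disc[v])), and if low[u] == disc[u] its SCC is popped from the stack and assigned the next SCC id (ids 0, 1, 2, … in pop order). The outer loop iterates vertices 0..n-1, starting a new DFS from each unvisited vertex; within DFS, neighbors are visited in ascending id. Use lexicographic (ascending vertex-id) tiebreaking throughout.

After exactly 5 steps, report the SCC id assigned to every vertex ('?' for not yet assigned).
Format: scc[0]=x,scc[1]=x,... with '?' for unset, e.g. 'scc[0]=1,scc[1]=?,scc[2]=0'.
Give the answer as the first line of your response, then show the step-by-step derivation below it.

scc[0]=3,scc[1]=?,scc[2]=2,scc[3]=0,scc[4]=1,scc[5]=?,scc[6]=1,scc[7]=?,scc[8]=?

step 1: low=(low[0]=0,low[1]=?,low[2]=1,low[3]=4,low[4]=3,low[5]=?,low[6]=2,low[7]=?,low[8]=?); scc=(scc[0]=?,scc[1]=?,scc[2]=?,scc[3]=0,scc[4]=?,scc[5]=?,scc[6]=?,scc[7]=?,scc[8]=?)
step 2: low=(low[0]=0,low[1]=?,low[2]=1,low[3]=4,low[4]=2,low[5]=?,low[6]=2,low[7]=?,low[8]=?); scc=(scc[0]=?,scc[1]=?,scc[2]=?,scc[3]=0,scc[4]=?,scc[5]=?,scc[6]=?,scc[7]=?,scc[8]=?)
step 3: low=(low[0]=0,low[1]=?,low[2]=1,low[3]=4,low[4]=2,low[5]=?,low[6]=2,low[7]=?,low[8]=?); scc=(scc[0]=?,scc[1]=?,scc[2]=?,scc[3]=0,scc[4]=1,scc[5]=?,scc[6]=1,scc[7]=?,scc[8]=?)
step 4: low=(low[0]=0,low[1]=?,low[2]=1,low[3]=4,low[4]=2,low[5]=?,low[6]=2,low[7]=?,low[8]=?); scc=(scc[0]=?,scc[1]=?,scc[2]=2,scc[3]=0,scc[4]=1,scc[5]=?,scc[6]=1,scc[7]=?,scc[8]=?)
step 5: low=(low[0]=0,low[1]=?,low[2]=1,low[3]=4,low[4]=2,low[5]=?,low[6]=2,low[7]=?,low[8]=?); scc=(scc[0]=3,scc[1]=?,scc[2]=2,scc[3]=0,scc[4]=1,scc[5]=?,scc[6]=1,scc[7]=?,scc[8]=?)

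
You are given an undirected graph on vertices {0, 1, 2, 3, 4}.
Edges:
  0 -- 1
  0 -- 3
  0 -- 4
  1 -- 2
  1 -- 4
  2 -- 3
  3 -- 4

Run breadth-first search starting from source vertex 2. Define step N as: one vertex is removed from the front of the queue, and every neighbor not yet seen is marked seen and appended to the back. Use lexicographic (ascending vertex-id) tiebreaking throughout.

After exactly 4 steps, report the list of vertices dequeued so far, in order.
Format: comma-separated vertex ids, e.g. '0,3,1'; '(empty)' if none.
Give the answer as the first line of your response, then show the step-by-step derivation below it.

2,1,3,0

step 1: dequeue 2; queue=[1,3]; order=2
step 2: dequeue 1; queue=[3,0,4]; order=2,1
step 3: dequeue 3; queue=[0,4]; order=2,1,3
step 4: dequeue 0; queue=[4]; order=2,1,3,0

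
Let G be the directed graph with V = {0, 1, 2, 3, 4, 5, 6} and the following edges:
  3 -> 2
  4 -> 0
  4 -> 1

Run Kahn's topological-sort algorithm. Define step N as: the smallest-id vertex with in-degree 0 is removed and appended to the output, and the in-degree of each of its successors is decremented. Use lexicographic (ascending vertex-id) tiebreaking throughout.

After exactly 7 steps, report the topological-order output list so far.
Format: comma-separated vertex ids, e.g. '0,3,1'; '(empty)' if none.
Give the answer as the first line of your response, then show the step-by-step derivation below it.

3,2,4,0,1,5,6

step 1: output 3; order=[3]; indeg=(1,1,0,0,0,0,0)
step 2: output 2; order=[3,2]; indeg=(1,1,0,0,0,0,0)
step 3: output 4; order=[3,2,4]; indeg=(0,0,0,0,0,0,0)
step 4: output 0; order=[3,2,4,0]; indeg=(0,0,0,0,0,0,0)
step 5: output 1; order=[3,2,4,0,1]; indeg=(0,0,0,0,0,0,0)
step 6: output 5; order=[3,2,4,0,1,5]; indeg=(0,0,0,0,0,0,0)
step 7: output 6; order=[3,2,4,0,1,5,6]; indeg=(0,0,0,0,0,0,0)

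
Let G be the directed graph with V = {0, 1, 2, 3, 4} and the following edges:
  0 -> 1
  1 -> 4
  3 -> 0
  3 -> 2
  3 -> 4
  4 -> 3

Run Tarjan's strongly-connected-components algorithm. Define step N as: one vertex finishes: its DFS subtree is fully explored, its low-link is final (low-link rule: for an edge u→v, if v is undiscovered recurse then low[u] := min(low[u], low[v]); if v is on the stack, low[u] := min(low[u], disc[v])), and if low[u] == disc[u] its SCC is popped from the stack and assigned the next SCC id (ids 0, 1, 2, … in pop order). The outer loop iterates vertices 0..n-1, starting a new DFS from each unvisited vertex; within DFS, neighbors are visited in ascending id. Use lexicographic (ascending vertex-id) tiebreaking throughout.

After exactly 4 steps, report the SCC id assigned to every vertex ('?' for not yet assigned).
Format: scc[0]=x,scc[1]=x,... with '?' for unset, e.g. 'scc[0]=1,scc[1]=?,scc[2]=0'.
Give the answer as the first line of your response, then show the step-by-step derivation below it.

scc[0]=?,scc[1]=?,scc[2]=0,scc[3]=?,scc[4]=?

step 1: low=(low[0]=0,low[1]=1,low[2]=4,low[3]=0,low[4]=2); scc=(scc[0]=?,scc[1]=?,scc[2]=0,scc[3]=?,scc[4]=?)
step 2: low=(low[0]=0,low[1]=1,low[2]=4,low[3]=0,low[4]=2); scc=(scc[0]=?,scc[1]=?,scc[2]=0,scc[3]=?,scc[4]=?)
step 3: low=(low[0]=0,low[1]=1,low[2]=4,low[3]=0,low[4]=0); scc=(scc[0]=?,scc[1]=?,scc[2]=0,scc[3]=?,scc[4]=?)
step 4: low=(low[0]=0,low[1]=0,low[2]=4,low[3]=0,low[4]=0); scc=(scc[0]=?,scc[1]=?,scc[2]=0,scc[3]=?,scc[4]=?)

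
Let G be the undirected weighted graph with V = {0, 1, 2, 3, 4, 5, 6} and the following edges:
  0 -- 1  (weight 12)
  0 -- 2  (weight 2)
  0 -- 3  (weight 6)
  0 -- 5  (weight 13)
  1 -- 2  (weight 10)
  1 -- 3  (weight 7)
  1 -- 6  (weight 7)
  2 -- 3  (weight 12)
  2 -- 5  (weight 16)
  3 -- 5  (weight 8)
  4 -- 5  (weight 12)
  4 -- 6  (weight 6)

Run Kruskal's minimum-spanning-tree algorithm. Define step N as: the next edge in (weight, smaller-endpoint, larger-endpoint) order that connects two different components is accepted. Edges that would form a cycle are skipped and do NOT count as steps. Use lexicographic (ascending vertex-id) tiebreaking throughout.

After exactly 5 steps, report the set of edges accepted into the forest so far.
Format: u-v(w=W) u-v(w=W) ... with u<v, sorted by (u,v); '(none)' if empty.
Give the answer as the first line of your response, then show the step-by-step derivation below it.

0-2(w=2) 0-3(w=6) 1-3(w=7) 1-6(w=7) 4-6(w=6)

step 1: add edge 0-2 (w=2); MST = {0-2(w=2)}
step 2: add edge 0-3 (w=6); MST = {0-2(w=2) 0-3(w=6)}
step 3: add edge 4-6 (w=6); MST = {0-2(w=2) 0-3(w=6) 4-6(w=6)}
step 4: add edge 1-3 (w=7); MST = {0-2(w=2) 0-3(w=6) 1-3(w=7) 4-6(w=6)}
step 5: add edge 1-6 (w=7); MST = {0-2(w=2) 0-3(w=6) 1-3(w=7) 1-6(w=7) 4-6(w=6)}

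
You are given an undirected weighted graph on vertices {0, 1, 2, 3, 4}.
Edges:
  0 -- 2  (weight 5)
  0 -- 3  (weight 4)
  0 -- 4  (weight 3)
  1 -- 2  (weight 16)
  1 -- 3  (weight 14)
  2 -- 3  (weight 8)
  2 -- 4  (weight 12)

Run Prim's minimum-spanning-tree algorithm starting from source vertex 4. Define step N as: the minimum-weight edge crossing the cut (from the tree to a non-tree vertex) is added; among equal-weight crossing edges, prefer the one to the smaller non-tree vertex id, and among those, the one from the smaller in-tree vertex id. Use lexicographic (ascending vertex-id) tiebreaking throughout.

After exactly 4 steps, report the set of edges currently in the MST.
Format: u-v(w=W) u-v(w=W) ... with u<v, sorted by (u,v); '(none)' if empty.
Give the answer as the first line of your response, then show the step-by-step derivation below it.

0-2(w=5) 0-3(w=4) 0-4(w=3) 1-3(w=14)

step 1: add edge 0-4 (w=3); MST = {0-4(w=3)}
step 2: add edge 0-3 (w=4); MST = {0-3(w=4) 0-4(w=3)}
step 3: add edge 0-2 (w=5); MST = {0-2(w=5) 0-3(w=4) 0-4(w=3)}
step 4: add edge 1-3 (w=14); MST = {0-2(w=5) 0-3(w=4) 0-4(w=3) 1-3(w=14)}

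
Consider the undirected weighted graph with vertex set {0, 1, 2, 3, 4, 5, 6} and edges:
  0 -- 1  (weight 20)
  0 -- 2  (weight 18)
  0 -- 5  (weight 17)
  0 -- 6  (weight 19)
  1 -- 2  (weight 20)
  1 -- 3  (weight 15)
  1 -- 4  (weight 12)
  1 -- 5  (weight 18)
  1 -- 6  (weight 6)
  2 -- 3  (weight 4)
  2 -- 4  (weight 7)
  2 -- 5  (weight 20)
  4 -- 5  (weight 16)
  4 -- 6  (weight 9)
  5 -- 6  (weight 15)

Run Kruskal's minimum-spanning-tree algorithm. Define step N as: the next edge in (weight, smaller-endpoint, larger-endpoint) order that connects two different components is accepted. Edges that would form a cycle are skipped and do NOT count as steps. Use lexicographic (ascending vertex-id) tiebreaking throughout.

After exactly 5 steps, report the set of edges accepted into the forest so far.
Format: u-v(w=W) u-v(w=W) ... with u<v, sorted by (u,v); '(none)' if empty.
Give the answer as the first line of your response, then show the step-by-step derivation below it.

1-6(w=6) 2-3(w=4) 2-4(w=7) 4-6(w=9) 5-6(w=15)

step 1: add edge 2-3 (w=4); MST = {2-3(w=4)}
step 2: add edge 1-6 (w=6); MST = {1-6(w=6) 2-3(w=4)}
step 3: add edge 2-4 (w=7); MST = {1-6(w=6) 2-3(w=4) 2-4(w=7)}
step 4: add edge 4-6 (w=9); MST = {1-6(w=6) 2-3(w=4) 2-4(w=7) 4-6(w=9)}
step 5: add edge 5-6 (w=15); MST = {1-6(w=6) 2-3(w=4) 2-4(w=7) 4-6(w=9) 5-6(w=15)}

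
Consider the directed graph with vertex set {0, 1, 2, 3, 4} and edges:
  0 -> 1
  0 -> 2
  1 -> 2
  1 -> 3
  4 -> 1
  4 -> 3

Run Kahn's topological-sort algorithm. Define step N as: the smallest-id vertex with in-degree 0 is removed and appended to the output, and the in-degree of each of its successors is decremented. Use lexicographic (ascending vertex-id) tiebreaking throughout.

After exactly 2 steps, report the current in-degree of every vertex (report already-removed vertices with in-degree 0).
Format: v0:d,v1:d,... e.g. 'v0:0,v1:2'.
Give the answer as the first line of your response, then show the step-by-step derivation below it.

v0:0,v1:0,v2:1,v3:1,v4:0

step 1: output 0; order=[0]; indeg=(0,1,1,2,0)
step 2: output 4; order=[0,4]; indeg=(0,0,1,1,0)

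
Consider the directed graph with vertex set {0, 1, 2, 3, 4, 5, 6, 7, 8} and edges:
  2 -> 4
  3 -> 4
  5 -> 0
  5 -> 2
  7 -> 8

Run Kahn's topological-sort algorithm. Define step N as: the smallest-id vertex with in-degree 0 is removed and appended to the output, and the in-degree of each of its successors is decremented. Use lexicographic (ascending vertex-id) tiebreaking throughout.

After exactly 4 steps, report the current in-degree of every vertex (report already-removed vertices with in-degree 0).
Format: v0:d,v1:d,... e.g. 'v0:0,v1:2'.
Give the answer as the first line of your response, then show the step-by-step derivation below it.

v0:0,v1:0,v2:0,v3:0,v4:1,v5:0,v6:0,v7:0,v8:1

step 1: output 1; order=[1]; indeg=(1,0,1,0,2,0,0,0,1)
step 2: output 3; order=[1,3]; indeg=(1,0,1,0,1,0,0,0,1)
step 3: output 5; order=[1,3,5]; indeg=(0,0,0,0,1,0,0,0,1)
step 4: output 0; order=[1,3,5,0]; indeg=(0,0,0,0,1,0,0,0,1)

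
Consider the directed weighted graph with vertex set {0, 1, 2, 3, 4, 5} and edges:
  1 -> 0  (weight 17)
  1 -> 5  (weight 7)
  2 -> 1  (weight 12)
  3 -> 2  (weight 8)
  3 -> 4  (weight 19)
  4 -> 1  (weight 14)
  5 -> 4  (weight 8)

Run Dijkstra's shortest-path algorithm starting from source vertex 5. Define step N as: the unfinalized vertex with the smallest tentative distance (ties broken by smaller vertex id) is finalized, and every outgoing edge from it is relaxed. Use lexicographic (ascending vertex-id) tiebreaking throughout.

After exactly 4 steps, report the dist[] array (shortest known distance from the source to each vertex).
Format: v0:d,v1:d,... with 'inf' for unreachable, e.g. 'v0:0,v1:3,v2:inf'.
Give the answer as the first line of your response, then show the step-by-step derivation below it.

v0:39,v1:22,v2:inf,v3:inf,v4:8,v5:0

step 1: dist = v0:inf,v1:inf,v2:inf,v3:inf,v4:8,v5:0
step 2: dist = v0:inf,v1:22,v2:inf,v3:inf,v4:8,v5:0
step 3: dist = v0:39,v1:22,v2:inf,v3:inf,v4:8,v5:0
step 4: dist = v0:39,v1:22,v2:inf,v3:inf,v4:8,v5:0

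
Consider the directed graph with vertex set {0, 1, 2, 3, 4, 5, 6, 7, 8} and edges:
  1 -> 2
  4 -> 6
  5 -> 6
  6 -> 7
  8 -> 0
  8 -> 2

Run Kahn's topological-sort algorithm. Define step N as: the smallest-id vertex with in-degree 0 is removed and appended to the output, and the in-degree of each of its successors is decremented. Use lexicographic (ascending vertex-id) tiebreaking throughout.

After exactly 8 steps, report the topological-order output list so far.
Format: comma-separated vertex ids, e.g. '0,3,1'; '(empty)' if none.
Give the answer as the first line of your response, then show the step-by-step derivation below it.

1,3,4,5,6,7,8,0

step 1: output 1; order=[1]; indeg=(1,0,1,0,0,0,2,1,0)
step 2: output 3; order=[1,3]; indeg=(1,0,1,0,0,0,2,1,0)
step 3: output 4; order=[1,3,4]; indeg=(1,0,1,0,0,0,1,1,0)
step 4: output 5; order=[1,3,4,5]; indeg=(1,0,1,0,0,0,0,1,0)
step 5: output 6; order=[1,3,4,5,6]; indeg=(1,0,1,0,0,0,0,0,0)
step 6: output 7; order=[1,3,4,5,6,7]; indeg=(1,0,1,0,0,0,0,0,0)
step 7: output 8; order=[1,3,4,5,6,7,8]; indeg=(0,0,0,0,0,0,0,0,0)
step 8: output 0; order=[1,3,4,5,6,7,8,0]; indeg=(0,0,0,0,0,0,0,0,0)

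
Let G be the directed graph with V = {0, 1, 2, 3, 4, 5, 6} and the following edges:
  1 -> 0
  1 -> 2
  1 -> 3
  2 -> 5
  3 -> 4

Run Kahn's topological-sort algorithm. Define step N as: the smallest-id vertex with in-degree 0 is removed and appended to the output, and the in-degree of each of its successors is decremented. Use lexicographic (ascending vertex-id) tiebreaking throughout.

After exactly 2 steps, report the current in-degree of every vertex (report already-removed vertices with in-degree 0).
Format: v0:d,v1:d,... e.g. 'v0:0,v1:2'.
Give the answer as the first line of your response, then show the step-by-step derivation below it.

v0:0,v1:0,v2:0,v3:0,v4:1,v5:1,v6:0

step 1: output 1; order=[1]; indeg=(0,0,0,0,1,1,0)
step 2: output 0; order=[1,0]; indeg=(0,0,0,0,1,1,0)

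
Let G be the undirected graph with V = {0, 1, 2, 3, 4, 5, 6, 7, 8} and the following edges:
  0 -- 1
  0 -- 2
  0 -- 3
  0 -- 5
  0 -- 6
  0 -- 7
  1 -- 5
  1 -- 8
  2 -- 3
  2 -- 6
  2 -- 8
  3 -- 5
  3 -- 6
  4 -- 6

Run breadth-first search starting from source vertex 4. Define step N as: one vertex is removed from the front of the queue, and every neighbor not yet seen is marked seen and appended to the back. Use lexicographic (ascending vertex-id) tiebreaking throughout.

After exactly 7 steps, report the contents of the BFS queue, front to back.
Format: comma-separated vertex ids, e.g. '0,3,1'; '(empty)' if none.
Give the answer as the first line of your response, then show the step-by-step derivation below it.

7,8

step 1: dequeue 4; queue=[6]; order=4
step 2: dequeue 6; queue=[0,2,3]; order=4,6
step 3: dequeue 0; queue=[2,3,1,5,7]; order=4,6,0
step 4: dequeue 2; queue=[3,1,5,7,8]; order=4,6,0,2
step 5: dequeue 3; queue=[1,5,7,8]; order=4,6,0,2,3
step 6: dequeue 1; queue=[5,7,8]; order=4,6,0,2,3,1
step 7: dequeue 5; queue=[7,8]; order=4,6,0,2,3,1,5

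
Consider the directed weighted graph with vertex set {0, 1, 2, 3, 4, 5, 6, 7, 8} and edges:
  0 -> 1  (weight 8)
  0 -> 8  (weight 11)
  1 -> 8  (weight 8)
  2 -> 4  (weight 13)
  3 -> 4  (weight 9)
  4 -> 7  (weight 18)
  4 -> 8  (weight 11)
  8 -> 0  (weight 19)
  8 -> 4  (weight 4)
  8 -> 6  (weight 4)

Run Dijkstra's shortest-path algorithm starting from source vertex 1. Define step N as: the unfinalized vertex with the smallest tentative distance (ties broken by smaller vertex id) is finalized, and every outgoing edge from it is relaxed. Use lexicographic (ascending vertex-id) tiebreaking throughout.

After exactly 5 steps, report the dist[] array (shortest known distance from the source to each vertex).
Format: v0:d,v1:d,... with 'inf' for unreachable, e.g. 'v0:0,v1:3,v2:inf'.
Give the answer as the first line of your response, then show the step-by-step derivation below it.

v0:27,v1:0,v2:inf,v3:inf,v4:12,v5:inf,v6:12,v7:30,v8:8

step 1: dist = v0:inf,v1:0,v2:inf,v3:inf,v4:inf,v5:inf,v6:inf,v7:inf,v8:8
step 2: dist = v0:27,v1:0,v2:inf,v3:inf,v4:12,v5:inf,v6:12,v7:inf,v8:8
step 3: dist = v0:27,v1:0,v2:inf,v3:inf,v4:12,v5:inf,v6:12,v7:30,v8:8
step 4: dist = v0:27,v1:0,v2:inf,v3:inf,v4:12,v5:inf,v6:12,v7:30,v8:8
step 5: dist = v0:27,v1:0,v2:inf,v3:inf,v4:12,v5:inf,v6:12,v7:30,v8:8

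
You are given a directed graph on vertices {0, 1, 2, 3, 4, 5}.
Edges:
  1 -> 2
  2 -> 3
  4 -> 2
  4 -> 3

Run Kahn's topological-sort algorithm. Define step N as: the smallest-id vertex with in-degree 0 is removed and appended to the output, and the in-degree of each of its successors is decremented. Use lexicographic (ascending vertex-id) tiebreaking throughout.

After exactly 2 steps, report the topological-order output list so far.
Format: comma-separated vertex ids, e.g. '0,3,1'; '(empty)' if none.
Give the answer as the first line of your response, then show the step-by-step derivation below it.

0,1

step 1: output 0; order=[0]; indeg=(0,0,2,2,0,0)
step 2: output 1; order=[0,1]; indeg=(0,0,1,2,0,0)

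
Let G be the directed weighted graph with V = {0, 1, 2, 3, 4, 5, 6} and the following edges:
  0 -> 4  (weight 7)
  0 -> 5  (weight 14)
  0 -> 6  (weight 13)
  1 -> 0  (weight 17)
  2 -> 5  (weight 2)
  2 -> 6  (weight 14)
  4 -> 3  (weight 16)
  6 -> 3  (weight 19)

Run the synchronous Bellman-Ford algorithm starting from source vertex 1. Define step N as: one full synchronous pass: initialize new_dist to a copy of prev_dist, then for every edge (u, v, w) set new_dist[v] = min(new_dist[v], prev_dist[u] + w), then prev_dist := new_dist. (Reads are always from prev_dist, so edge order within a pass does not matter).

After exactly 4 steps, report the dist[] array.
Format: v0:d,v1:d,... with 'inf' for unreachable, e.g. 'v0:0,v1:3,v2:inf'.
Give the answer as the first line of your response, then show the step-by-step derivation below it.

v0:17,v1:0,v2:inf,v3:40,v4:24,v5:31,v6:30

step 1: dist = v0:17,v1:0,v2:inf,v3:inf,v4:inf,v5:inf,v6:inf
step 2: dist = v0:17,v1:0,v2:inf,v3:inf,v4:24,v5:31,v6:30
step 3: dist = v0:17,v1:0,v2:inf,v3:40,v4:24,v5:31,v6:30
step 4: dist = v0:17,v1:0,v2:inf,v3:40,v4:24,v5:31,v6:30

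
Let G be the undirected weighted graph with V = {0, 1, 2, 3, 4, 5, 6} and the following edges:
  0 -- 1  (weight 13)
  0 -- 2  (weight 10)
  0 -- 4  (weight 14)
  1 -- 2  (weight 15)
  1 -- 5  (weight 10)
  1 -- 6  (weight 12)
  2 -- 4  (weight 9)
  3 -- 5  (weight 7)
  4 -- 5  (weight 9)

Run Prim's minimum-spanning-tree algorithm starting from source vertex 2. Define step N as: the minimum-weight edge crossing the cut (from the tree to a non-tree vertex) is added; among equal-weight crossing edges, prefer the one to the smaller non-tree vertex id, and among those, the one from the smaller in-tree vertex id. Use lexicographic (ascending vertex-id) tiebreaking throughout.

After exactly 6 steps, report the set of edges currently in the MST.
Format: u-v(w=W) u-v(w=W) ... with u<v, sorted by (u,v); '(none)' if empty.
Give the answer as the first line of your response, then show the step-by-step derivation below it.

0-2(w=10) 1-5(w=10) 1-6(w=12) 2-4(w=9) 3-5(w=7) 4-5(w=9)

step 1: add edge 2-4 (w=9); MST = {2-4(w=9)}
step 2: add edge 4-5 (w=9); MST = {2-4(w=9) 4-5(w=9)}
step 3: add edge 3-5 (w=7); MST = {2-4(w=9) 3-5(w=7) 4-5(w=9)}
step 4: add edge 0-2 (w=10); MST = {0-2(w=10) 2-4(w=9) 3-5(w=7) 4-5(w=9)}
step 5: add edge 1-5 (w=10); MST = {0-2(w=10) 1-5(w=10) 2-4(w=9) 3-5(w=7) 4-5(w=9)}
step 6: add edge 1-6 (w=12); MST = {0-2(w=10) 1-5(w=10) 1-6(w=12) 2-4(w=9) 3-5(w=7) 4-5(w=9)}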